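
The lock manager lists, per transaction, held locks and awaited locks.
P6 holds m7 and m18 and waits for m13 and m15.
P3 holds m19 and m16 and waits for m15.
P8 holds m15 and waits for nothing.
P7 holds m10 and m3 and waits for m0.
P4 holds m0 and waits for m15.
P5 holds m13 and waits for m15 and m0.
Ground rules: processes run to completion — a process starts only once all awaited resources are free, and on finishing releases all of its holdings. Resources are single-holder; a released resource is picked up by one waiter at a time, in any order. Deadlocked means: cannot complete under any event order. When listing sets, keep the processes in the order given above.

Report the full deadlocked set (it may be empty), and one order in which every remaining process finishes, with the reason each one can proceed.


No process is deadlocked.
Key observation: the wait graph is acyclic; completion cascades from the unblocked processes through everyone else.
The rest can finish in the order P8, P4, P5, P3, P7, P6.
Step-by-step check:
  P8: no waits; runs immediately, freeing m15
  P4 waits on m15 — all released -> runs and releases m0
  P5 waits on m15 and m0 — all released -> runs and releases m13
  P3 waits on m15 — all released -> runs and releases m19 and m16
  P7 waits on m0 — all released -> runs and releases m10 and m3
  P6 waits on m13 and m15 — all released -> runs and releases m7 and m18


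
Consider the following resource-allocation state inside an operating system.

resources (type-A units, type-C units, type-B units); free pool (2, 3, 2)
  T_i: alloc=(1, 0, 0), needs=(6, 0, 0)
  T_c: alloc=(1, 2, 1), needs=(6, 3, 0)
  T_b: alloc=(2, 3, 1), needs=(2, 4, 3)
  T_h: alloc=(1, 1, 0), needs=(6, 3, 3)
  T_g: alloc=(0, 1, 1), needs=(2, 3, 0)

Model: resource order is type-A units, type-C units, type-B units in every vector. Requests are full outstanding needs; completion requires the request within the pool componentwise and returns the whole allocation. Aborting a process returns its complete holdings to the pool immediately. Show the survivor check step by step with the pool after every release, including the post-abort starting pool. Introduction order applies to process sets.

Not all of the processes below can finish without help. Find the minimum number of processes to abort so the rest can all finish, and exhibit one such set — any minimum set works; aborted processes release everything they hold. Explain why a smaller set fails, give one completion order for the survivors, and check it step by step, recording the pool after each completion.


Abort T_i and T_c.
Key observation: aborting T_i and T_c returns (2, 2, 1), and T_h — hopeless before — runs at step 2 with the returned capacity in the pool.
Minimality, checking each single-abort alternative: T_i alone leaves T_c blocked (short on type-A units); T_c alone leaves T_i blocked (short on type-A units); T_b alone leaves T_i blocked (short on type-A units); T_h alone leaves T_i blocked (short on type-A units); T_g alone leaves T_i blocked (short on type-A units).
One survivor order: T_b, T_h, T_g. Verifying each step (post-abort pool first):
  pool = (4, 5, 3)
  run T_b (needs (2, 4, 3), free (4, 5, 3)); after release of (2, 3, 1) the pool is (6, 8, 4)
  run T_h (needs (6, 3, 3), free (6, 8, 4)); after release of (1, 1, 0) the pool is (7, 9, 4)
  run T_g (needs (2, 3, 0), free (7, 9, 4)); after release of (0, 1, 1) the pool is (7, 10, 5)


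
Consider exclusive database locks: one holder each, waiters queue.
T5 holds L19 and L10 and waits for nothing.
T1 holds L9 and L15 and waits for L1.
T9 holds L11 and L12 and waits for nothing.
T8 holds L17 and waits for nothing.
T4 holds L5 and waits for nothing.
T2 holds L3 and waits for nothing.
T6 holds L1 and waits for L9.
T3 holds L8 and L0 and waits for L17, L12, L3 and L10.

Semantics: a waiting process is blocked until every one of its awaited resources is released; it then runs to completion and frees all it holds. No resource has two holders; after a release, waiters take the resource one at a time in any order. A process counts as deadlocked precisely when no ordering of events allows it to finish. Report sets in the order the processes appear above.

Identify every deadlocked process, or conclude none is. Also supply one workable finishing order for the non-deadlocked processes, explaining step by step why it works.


Deadlocked set: T1 and T6.
Key observation: the loop T1 -> T6 -> T1 blocks itself forever; no other process is dragged down with it.
The rest can finish in the order T2, T5, T9, T8, T3, T4.
Walking it through:
  run T2 (it waits on nothing); releases L3
  run T5 (it waits on nothing); releases L19 and L10
  run T9 (it waits on nothing); releases L11 and L12
  run T8 (it waits on nothing); releases L17
  T3: everything it awaited (L17, L12, L3 and L10) is free; runs, freeing L8 and L0
  run T4 (it waits on nothing); releases L5


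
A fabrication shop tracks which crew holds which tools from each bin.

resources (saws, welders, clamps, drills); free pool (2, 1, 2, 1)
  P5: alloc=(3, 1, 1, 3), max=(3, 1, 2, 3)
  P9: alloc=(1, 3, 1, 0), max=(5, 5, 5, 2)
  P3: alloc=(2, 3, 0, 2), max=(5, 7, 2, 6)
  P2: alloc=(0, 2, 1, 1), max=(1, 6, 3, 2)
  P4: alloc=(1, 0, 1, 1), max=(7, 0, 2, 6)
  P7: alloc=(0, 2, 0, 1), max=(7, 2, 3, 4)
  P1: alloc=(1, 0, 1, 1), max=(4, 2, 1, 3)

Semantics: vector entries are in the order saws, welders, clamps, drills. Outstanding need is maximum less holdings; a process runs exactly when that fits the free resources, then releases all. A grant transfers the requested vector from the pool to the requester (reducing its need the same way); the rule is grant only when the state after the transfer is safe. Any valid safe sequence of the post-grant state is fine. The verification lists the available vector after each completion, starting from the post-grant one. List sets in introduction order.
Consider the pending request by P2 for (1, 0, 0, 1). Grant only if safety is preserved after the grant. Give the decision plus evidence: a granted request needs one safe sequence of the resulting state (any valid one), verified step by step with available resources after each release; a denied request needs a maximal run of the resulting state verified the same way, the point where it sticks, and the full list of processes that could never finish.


GRANT. The post-grant state is safe; one safe sequence: P5, P1, P9, P3, P2, P7, P4.
Key observation: even at the reduced pool (1, 1, 2, 0), P5 fits immediately, so safety survives the grant.
Step-by-step check of the post-grant state:
  pool = (1, 1, 2, 0)
  run P5 (needs (0, 0, 1, 0), free (1, 1, 2, 0)); after release of (3, 1, 1, 3) the pool is (4, 2, 3, 3)
  run P1 (needs (3, 2, 0, 2), free (4, 2, 3, 3)); after release of (1, 0, 1, 1) the pool is (5, 2, 4, 4)
  run P9 (needs (4, 2, 4, 2), free (5, 2, 4, 4)); after release of (1, 3, 1, 0) the pool is (6, 5, 5, 4)
  run P3 (needs (3, 4, 2, 4), free (6, 5, 5, 4)); after release of (2, 3, 0, 2) the pool is (8, 8, 5, 6)
  run P2 (needs (0, 4, 2, 0), free (8, 8, 5, 6)); after release of (1, 2, 1, 2) the pool is (9, 10, 6, 8)
  run P7 (needs (7, 0, 3, 3), free (9, 10, 6, 8)); after release of (0, 2, 0, 1) the pool is (9, 12, 6, 9)
  run P4 (needs (6, 0, 1, 5), free (9, 12, 6, 9)); after release of (1, 0, 1, 1) the pool is (10, 12, 7, 10)


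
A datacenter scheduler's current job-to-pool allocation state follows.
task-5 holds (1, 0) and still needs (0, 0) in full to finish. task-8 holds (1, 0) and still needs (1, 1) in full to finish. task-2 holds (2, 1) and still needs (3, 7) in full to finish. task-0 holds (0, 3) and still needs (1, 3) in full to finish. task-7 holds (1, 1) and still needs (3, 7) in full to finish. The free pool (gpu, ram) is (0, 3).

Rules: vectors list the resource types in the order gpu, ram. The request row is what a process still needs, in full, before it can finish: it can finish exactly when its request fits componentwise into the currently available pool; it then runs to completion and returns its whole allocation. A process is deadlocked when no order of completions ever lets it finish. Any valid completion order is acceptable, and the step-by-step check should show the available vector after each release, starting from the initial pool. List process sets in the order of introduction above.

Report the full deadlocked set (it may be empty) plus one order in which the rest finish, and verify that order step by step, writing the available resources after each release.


Deadlocked: task-2 and task-7.
Key observation: task-5, task-8, task-0 can finish, but then (2, 6) is all there is, and the blocked group's gpu demands exceed it.
The rest can finish in the order task-5, task-8, task-0. Walking it through:
  pool = (0, 3)
  task-5 needs (0, 0) <= (0, 3) -> finishes; pool += (1, 0) = (1, 3)
  task-8 needs (1, 1) <= (1, 3) -> finishes; pool += (1, 0) = (2, 3)
  task-0 needs (1, 3) <= (2, 3) -> finishes; pool += (0, 3) = (2, 6)
The stuck group stays short no matter what:
  blocked: task-2 wants (3, 7), pool (2, 6) — not enough gpu and ram
  blocked: task-7 wants (3, 7), pool (2, 6) — not enough gpu and ram


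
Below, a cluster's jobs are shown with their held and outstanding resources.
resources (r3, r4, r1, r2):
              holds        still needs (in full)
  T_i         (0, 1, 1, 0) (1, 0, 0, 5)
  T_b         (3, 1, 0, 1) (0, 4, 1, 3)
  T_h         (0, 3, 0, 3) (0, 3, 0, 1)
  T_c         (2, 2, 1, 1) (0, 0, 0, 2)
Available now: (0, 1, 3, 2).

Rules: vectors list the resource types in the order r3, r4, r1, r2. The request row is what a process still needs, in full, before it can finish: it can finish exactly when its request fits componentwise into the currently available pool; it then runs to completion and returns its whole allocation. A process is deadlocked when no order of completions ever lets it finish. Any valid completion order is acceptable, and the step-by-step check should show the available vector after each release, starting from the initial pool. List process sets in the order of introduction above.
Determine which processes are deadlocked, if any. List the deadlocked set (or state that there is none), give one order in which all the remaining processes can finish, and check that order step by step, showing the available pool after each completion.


No process is deadlocked.
Key observation: there is always a runnable process — T_c first — so the state unwinds completely.
A valid finishing order for the others: T_c, T_h, T_i, T_b. Walking it through:
  pool = (0, 1, 3, 2)
  T_c needs (0, 0, 0, 2) <= (0, 1, 3, 2) -> finishes; pool += (2, 2, 1, 1) = (2, 3, 4, 3)
  T_h needs (0, 3, 0, 1) <= (2, 3, 4, 3) -> finishes; pool += (0, 3, 0, 3) = (2, 6, 4, 6)
  T_i needs (1, 0, 0, 5) <= (2, 6, 4, 6) -> finishes; pool += (0, 1, 1, 0) = (2, 7, 5, 6)
  T_b needs (0, 4, 1, 3) <= (2, 7, 5, 6) -> finishes; pool += (3, 1, 0, 1) = (5, 8, 5, 7)


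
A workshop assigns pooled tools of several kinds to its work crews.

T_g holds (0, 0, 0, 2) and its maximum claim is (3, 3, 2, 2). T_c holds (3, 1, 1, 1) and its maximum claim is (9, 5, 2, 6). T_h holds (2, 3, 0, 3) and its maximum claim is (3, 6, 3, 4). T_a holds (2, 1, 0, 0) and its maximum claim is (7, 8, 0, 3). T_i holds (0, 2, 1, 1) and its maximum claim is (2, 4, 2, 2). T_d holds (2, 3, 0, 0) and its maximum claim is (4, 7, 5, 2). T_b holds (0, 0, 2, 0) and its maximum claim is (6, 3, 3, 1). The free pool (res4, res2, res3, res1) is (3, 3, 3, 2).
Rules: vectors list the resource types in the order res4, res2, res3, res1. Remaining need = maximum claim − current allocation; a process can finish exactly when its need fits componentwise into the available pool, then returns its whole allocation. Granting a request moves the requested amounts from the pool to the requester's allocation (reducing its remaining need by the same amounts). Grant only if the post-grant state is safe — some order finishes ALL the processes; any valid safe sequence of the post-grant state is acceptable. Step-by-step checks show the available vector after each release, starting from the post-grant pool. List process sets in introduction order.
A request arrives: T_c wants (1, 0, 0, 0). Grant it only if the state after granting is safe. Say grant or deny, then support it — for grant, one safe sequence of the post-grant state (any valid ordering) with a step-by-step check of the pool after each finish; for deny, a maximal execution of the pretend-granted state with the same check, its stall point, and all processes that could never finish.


DENY — the pretend-granted state is unsafe.
Key observation: after T_h, T_i, T_g the pool peaks at (4, 8, 4, 8), and each blocked process is short somewhere: T_c on res4; T_a on res4; T_d on res3; T_b on res4.
Pretend the grant happened; the run T_h, T_i, T_g goes as far as possible. Verifying each step:
  pool = (2, 3, 3, 2)
  T_h needs (1, 3, 3, 1) <= (2, 3, 3, 2) -> finishes; pool += (2, 3, 0, 3) = (4, 6, 3, 5)
  T_i needs (2, 2, 1, 1) <= (4, 6, 3, 5) -> finishes; pool += (0, 2, 1, 1) = (4, 8, 4, 6)
  T_g needs (3, 3, 2, 0) <= (4, 8, 4, 6) -> finishes; pool += (0, 0, 0, 2) = (4, 8, 4, 8)
  T_c cannot run: need (5, 4, 1, 5) vs free (4, 8, 4, 8) (insufficient res4)
  T_a cannot run: need (5, 7, 0, 3) vs free (4, 8, 4, 8) (insufficient res4)
  T_d cannot run: need (2, 4, 5, 2) vs free (4, 8, 4, 8) (insufficient res3)
  T_b cannot run: need (6, 3, 1, 1) vs free (4, 8, 4, 8) (insufficient res4)
Had the request been granted, T_c, T_a, T_d and T_b could never finish.


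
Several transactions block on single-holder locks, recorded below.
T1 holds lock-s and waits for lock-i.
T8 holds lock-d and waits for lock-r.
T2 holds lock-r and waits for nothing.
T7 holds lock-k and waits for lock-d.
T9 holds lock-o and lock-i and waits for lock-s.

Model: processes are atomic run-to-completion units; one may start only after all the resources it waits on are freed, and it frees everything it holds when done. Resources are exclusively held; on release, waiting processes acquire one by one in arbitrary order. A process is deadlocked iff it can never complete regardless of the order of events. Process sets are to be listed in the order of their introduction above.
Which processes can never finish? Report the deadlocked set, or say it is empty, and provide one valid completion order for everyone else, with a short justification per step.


Deadlocked set: T1 and T9.
Key observation: the waits loop around T1 -> T9 -> T1 with no way out; no other process is dragged down with it.
One completion order for the rest: T2, T8, T7.
Step-by-step check:
  T2: no waits; runs immediately, freeing lock-r
  run T8 (all its waits — lock-r — are resolved); releases lock-d
  run T7 (all its waits — lock-d — are resolved); releases lock-k


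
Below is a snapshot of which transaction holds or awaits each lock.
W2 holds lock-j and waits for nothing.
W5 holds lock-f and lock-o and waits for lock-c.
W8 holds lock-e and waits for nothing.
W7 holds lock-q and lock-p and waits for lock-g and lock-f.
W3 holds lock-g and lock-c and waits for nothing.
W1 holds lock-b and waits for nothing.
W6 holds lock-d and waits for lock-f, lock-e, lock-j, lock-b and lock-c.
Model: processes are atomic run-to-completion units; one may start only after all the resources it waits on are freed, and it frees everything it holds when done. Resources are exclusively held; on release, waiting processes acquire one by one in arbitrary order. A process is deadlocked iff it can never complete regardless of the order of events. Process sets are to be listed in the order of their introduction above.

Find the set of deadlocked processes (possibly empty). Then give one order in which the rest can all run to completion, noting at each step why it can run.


The deadlocked set is empty.
Key observation: the wait graph is acyclic; completion cascades from the unblocked processes through everyone else.
The rest can finish in the order W3, W2, W1, W8, W5, W7, W6.
Walking it through:
  run W3 (it waits on nothing); releases lock-g and lock-c
  run W2 (it waits on nothing); releases lock-j
  run W1 (it waits on nothing); releases lock-b
  run W8 (it waits on nothing); releases lock-e
  W5 waits on lock-c — all released -> runs and releases lock-f and lock-o
  W7 waits on lock-g and lock-f — all released -> runs and releases lock-q and lock-p
  W6 waits on lock-f, lock-e, lock-j, lock-b and lock-c — all released -> runs and releases lock-d


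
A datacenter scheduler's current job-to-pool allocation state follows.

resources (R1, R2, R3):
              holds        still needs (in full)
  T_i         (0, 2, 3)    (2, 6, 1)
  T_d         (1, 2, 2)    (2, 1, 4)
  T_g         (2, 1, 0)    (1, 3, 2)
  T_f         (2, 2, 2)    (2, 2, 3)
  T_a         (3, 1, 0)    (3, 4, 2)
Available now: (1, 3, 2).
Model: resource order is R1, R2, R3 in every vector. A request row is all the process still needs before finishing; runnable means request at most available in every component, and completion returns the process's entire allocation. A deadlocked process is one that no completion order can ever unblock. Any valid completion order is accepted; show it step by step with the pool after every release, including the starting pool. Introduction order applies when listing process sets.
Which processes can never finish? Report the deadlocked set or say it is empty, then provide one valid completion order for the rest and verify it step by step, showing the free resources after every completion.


Deadlocked set: T_i, T_d and T_f.
Key observation: after T_g, T_a the pool peaks at (6, 5, 2), and each blocked process is short somewhere: T_i on R2; T_d on R3; T_f on R3.
The rest can finish in the order T_g, T_a. Verifying each step:
  pool = (1, 3, 2)
  T_g needs (1, 3, 2) <= (1, 3, 2) -> finishes; pool += (2, 1, 0) = (3, 4, 2)
  T_a needs (3, 4, 2) <= (3, 4, 2) -> finishes; pool += (3, 1, 0) = (6, 5, 2)
None of the blocked processes ever fits:
  blocked: T_i wants (2, 6, 1), pool (6, 5, 2) — not enough R2
  blocked: T_d wants (2, 1, 4), pool (6, 5, 2) — not enough R3
  blocked: T_f wants (2, 2, 3), pool (6, 5, 2) — not enough R3


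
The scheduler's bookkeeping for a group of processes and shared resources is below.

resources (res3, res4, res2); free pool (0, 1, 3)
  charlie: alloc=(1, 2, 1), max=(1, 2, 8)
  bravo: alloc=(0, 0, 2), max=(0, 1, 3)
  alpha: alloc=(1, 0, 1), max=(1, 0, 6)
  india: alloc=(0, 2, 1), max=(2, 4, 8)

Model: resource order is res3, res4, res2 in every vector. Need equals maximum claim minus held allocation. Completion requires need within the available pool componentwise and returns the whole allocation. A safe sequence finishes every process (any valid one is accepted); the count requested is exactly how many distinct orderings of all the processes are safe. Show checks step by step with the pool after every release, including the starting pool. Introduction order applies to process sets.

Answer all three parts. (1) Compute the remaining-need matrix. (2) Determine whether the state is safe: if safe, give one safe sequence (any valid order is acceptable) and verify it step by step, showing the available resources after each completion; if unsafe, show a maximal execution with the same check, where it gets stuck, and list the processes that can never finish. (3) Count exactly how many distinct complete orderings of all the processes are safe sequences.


(1) Remaining need (order res3, res4, res2):
  charlie: (0, 0, 7)
  bravo: (0, 1, 1)
  alpha: (0, 0, 5)
  india: (2, 2, 7)
(2) UNSAFE — no complete ordering exists.
Key observation: even finishing bravo, alpha leaves just (1, 1, 6) free — too little res2 for any of the remaining processes.
The run bravo, alpha cannot be extended any further. Step-by-step check:
  pool = (0, 1, 3)
  run bravo (needs (0, 1, 1), free (0, 1, 3)); after release of (0, 0, 2) the pool is (0, 1, 5)
  run alpha (needs (0, 0, 5), free (0, 1, 5)); after release of (1, 0, 1) the pool is (1, 1, 6)
  charlie still needs (0, 0, 7) but only (1, 1, 6) is free — short on res2
  india still needs (2, 2, 7) but only (1, 1, 6) is free — short on res3, res4 and res2
Never able to finish: charlie and india.
(3) Precisely 0 of the possible complete orderings are safe sequences.


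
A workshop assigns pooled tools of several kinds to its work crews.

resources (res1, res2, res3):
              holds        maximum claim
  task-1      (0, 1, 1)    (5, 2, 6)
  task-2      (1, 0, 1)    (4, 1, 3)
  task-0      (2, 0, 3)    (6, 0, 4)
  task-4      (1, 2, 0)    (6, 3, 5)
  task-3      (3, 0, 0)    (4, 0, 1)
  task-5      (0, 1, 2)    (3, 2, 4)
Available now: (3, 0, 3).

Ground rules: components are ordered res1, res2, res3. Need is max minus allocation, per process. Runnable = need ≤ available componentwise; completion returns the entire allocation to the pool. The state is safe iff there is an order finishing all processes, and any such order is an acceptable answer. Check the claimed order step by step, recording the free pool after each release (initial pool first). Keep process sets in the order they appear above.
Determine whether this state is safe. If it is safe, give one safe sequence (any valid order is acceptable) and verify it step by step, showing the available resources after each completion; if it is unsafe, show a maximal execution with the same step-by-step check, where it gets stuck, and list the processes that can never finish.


UNSAFE — no complete ordering exists.
Key observation: once task-3, task-0 finish, the pool peaks at (8, 0, 6) — and every remaining process still needs more res2 than that.
The run task-3, task-0 cannot be extended any further. Walking it through:
  pool = (3, 0, 3)
  run task-3 (needs (1, 0, 1), free (3, 0, 3)); after release of (3, 0, 0) the pool is (6, 0, 3)
  run task-0 (needs (4, 0, 1), free (6, 0, 3)); after release of (2, 0, 3) the pool is (8, 0, 6)
  blocked: task-1 wants (5, 1, 5), pool (8, 0, 6) — not enough res2
  blocked: task-2 wants (3, 1, 2), pool (8, 0, 6) — not enough res2
  blocked: task-4 wants (5, 1, 5), pool (8, 0, 6) — not enough res2
  blocked: task-5 wants (3, 1, 2), pool (8, 0, 6) — not enough res2
Never able to finish: task-1, task-2, task-4 and task-5.


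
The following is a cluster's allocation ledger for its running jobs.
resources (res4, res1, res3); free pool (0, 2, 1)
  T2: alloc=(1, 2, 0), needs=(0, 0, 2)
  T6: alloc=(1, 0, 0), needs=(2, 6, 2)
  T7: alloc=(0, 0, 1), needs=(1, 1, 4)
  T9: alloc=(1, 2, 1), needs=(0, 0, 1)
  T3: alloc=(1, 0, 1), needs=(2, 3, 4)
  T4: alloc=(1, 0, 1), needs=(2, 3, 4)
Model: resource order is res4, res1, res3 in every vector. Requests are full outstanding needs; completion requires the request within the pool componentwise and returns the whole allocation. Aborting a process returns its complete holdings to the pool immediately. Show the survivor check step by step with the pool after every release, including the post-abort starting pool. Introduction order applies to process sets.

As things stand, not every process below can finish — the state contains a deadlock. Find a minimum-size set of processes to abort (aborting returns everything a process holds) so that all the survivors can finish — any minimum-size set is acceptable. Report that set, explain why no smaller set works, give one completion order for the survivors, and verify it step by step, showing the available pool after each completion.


Minimum abort set: T3 and T4.
Key observation: aborting T3 and T4 returns (2, 0, 2), and T7 — hopeless before — runs at step 4 with the returned capacity in the pool.
No one abort is enough; case by case: T2 alone leaves T7 blocked (short on res3); T6 alone leaves T7 blocked (short on res3); T7 alone leaves T3 blocked (short on res3); T9 alone leaves T7 blocked (short on res3); T3 alone leaves T7 blocked (short on res3); T4 alone leaves T7 blocked (short on res3).
Survivors finish in the order: T2, T9, T6, T7. Check, step by step (pool after the aborts first):
  pool = (2, 2, 3)
  T2: need (0, 0, 2) fits (2, 2, 3); releases (1, 2, 0), pool now (3, 4, 3)
  T9: need (0, 0, 1) fits (3, 4, 3); releases (1, 2, 1), pool now (4, 6, 4)
  T6: need (2, 6, 2) fits (4, 6, 4); releases (1, 0, 0), pool now (5, 6, 4)
  T7: need (1, 1, 4) fits (5, 6, 4); releases (0, 0, 1), pool now (5, 6, 5)


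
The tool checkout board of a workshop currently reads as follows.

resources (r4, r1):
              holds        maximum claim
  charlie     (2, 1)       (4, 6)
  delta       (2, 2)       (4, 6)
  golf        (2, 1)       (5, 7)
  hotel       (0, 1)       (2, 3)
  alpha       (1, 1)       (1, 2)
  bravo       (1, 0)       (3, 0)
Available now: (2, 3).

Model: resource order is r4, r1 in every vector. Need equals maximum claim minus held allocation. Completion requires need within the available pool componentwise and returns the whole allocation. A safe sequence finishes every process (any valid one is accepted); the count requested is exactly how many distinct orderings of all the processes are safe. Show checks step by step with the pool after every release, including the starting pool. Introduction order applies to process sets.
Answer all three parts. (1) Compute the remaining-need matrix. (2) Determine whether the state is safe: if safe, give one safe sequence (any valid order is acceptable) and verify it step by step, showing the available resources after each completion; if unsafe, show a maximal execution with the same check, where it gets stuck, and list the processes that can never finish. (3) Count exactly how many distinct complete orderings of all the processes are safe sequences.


(1) Remaining need (order r4, r1):
  charlie: (2, 5)
  delta: (2, 4)
  golf: (3, 6)
  hotel: (2, 2)
  alpha: (0, 1)
  bravo: (2, 0)
(2) SAFE, for example via the order hotel, bravo, delta, alpha, golf, charlie.
Key observation: the first exact fit in this order is hotel — it needs (2, 2) with (2, 3) free, meeting a requested resource to the last unit.
Walking it through:
  pool = (2, 3)
  hotel needs (2, 2) <= (2, 3) -> finishes; pool += (0, 1) = (2, 4)
  bravo needs (2, 0) <= (2, 4) -> finishes; pool += (1, 0) = (3, 4)
  delta needs (2, 4) <= (3, 4) -> finishes; pool += (2, 2) = (5, 6)
  alpha needs (0, 1) <= (5, 6) -> finishes; pool += (1, 1) = (6, 7)
  golf needs (3, 6) <= (6, 7) -> finishes; pool += (2, 1) = (8, 8)
  charlie needs (2, 5) <= (8, 8) -> finishes; pool += (2, 1) = (10, 9)
(3) Exactly 120 of the possible complete orderings are safe sequences.


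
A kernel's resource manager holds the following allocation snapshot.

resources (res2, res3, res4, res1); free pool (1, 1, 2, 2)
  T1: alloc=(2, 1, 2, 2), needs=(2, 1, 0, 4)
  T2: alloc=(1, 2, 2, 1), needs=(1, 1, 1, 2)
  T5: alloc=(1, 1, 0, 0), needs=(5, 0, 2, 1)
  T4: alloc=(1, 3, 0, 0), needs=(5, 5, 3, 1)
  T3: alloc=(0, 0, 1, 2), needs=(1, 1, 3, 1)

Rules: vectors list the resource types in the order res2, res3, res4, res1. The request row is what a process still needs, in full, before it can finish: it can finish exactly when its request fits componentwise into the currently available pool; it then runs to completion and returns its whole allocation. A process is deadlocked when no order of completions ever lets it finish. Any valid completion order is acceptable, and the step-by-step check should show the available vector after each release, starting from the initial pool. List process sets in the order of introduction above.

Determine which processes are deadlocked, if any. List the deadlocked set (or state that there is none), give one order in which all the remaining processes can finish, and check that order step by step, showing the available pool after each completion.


The deadlocked set is T5 and T4.
Key observation: once T2, T3, T1 finish, the pool peaks at (4, 4, 7, 7) — and every remaining process still needs more res2 than that.
The rest can finish in the order T2, T3, T1. Check, step by step:
  pool = (1, 1, 2, 2)
  T2 needs (1, 1, 1, 2) <= (1, 1, 2, 2) -> finishes; pool += (1, 2, 2, 1) = (2, 3, 4, 3)
  T3 needs (1, 1, 3, 1) <= (2, 3, 4, 3) -> finishes; pool += (0, 0, 1, 2) = (2, 3, 5, 5)
  T1 needs (2, 1, 0, 4) <= (2, 3, 5, 5) -> finishes; pool += (2, 1, 2, 2) = (4, 4, 7, 7)
The blocked processes can never fit:
  T5 cannot run: need (5, 0, 2, 1) vs free (4, 4, 7, 7) (insufficient res2)
  T4 cannot run: need (5, 5, 3, 1) vs free (4, 4, 7, 7) (insufficient res2 and res3)


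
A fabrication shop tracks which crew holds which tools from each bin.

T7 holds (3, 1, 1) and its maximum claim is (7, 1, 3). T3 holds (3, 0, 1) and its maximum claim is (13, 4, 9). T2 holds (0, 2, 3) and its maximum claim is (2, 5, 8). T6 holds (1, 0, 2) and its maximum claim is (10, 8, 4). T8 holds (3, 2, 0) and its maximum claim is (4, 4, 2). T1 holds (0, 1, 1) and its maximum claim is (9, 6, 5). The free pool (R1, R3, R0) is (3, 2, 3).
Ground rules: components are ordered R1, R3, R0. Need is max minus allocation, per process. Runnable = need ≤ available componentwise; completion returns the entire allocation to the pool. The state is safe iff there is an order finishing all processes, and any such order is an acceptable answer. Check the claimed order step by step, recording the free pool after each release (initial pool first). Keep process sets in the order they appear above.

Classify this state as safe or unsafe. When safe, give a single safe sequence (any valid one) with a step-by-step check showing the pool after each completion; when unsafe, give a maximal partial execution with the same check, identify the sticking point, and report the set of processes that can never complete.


SAFE — a valid safe sequence is T8, T7, T1, T2, T6, T3.
Key observation: at T8 the run first touches a limit — (1, 2, 2) against (3, 2, 3), exact on a resource it actually requests.
Check, step by step:
  pool = (3, 2, 3)
  T8 needs (1, 2, 2) <= (3, 2, 3) -> finishes; pool += (3, 2, 0) = (6, 4, 3)
  T7 needs (4, 0, 2) <= (6, 4, 3) -> finishes; pool += (3, 1, 1) = (9, 5, 4)
  T1 needs (9, 5, 4) <= (9, 5, 4) -> finishes; pool += (0, 1, 1) = (9, 6, 5)
  T2 needs (2, 3, 5) <= (9, 6, 5) -> finishes; pool += (0, 2, 3) = (9, 8, 8)
  T6 needs (9, 8, 2) <= (9, 8, 8) -> finishes; pool += (1, 0, 2) = (10, 8, 10)
  T3 needs (10, 4, 8) <= (10, 8, 10) -> finishes; pool += (3, 0, 1) = (13, 8, 11)


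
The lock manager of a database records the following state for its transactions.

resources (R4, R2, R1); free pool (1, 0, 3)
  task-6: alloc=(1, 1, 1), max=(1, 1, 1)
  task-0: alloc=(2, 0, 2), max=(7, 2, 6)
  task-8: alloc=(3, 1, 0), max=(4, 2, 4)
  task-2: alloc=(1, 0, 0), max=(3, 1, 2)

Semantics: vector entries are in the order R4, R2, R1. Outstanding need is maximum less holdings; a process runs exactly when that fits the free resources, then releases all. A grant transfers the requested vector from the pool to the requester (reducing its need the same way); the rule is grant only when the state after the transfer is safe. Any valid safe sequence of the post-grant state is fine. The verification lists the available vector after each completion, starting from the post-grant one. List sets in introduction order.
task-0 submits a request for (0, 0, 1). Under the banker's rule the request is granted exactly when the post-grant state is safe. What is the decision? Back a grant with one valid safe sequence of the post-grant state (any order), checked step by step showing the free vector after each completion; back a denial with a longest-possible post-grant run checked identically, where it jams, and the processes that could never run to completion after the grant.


DENY: after the grant no complete ordering would exist.
Key observation: after task-6, task-2 the pool peaks at (3, 1, 3), and each blocked process is short somewhere: task-0 on R4, R2; task-8 on R1.
On the post-grant state, task-6, task-2 is a maximal run — nothing extends it. Check, step by step:
  pool = (1, 0, 2)
  run task-6 (needs (0, 0, 0), free (1, 0, 2)); after release of (1, 1, 1) the pool is (2, 1, 3)
  run task-2 (needs (2, 1, 2), free (2, 1, 3)); after release of (1, 0, 0) the pool is (3, 1, 3)
  task-0 still needs (5, 2, 3) but only (3, 1, 3) is free — short on R4 and R2
  task-8 still needs (1, 1, 4) but only (3, 1, 3) is free — short on R1
Had the request been granted, task-0 and task-8 could never finish.


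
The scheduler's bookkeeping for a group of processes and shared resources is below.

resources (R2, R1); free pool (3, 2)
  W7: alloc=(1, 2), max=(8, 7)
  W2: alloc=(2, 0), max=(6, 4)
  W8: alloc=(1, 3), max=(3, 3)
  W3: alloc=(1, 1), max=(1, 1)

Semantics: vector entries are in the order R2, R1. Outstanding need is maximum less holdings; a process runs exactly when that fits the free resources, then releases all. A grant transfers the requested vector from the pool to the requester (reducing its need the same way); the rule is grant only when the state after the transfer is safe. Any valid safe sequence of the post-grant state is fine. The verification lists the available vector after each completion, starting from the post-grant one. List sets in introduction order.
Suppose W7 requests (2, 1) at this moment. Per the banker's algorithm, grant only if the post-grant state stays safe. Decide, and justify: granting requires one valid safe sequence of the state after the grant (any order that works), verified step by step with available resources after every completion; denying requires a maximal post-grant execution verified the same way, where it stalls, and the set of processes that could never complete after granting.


DENY — the pretend-granted state is unsafe.
Key observation: even finishing W3, W8 leaves just (3, 5) free — too little R2 for any of the remaining processes.
After a pretend grant, a maximal execution: W3, W8 — then nothing else fits. Verifying each step:
  pool = (1, 1)
  W3: need (0, 0) fits (1, 1); releases (1, 1), pool now (2, 2)
  W8: need (2, 0) fits (2, 2); releases (1, 3), pool now (3, 5)
  blocked: W7 wants (5, 4), pool (3, 5) — not enough R2
  blocked: W2 wants (4, 4), pool (3, 5) — not enough R2
Processes that could never finish after the grant: W7 and W2.


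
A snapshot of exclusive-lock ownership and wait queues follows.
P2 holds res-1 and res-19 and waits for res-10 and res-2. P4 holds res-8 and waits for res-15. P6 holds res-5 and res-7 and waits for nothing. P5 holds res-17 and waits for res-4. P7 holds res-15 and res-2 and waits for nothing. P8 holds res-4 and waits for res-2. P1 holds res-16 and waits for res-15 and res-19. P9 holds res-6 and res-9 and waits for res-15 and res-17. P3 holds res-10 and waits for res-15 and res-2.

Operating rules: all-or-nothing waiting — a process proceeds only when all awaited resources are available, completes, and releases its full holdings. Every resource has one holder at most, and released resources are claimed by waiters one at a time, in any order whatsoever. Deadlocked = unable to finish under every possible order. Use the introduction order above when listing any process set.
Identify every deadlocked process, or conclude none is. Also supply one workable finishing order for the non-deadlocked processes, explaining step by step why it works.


Nothing here is deadlocked.
Key observation: every chain of waits terminates; starting from the processes that wait on nothing, all the rest unlock in turn.
One completion order for the rest: P6, P7, P3, P2, P8, P5, P1, P9, P4.
Check, step by step:
  P6 waits on nothing -> runs at once and releases res-5 and res-7
  P7 waits on nothing -> runs at once and releases res-15 and res-2
  P3 waits on res-15 and res-2 — all released -> runs and releases res-10
  P2 waits on res-10 and res-2 — all released -> runs and releases res-1 and res-19
  P8 waits on res-2 — all released -> runs and releases res-4
  P5 waits on res-4 — all released -> runs and releases res-17
  P1 waits on res-15 and res-19 — all released -> runs and releases res-16
  P9 waits on res-15 and res-17 — all released -> runs and releases res-6 and res-9
  P4 waits on res-15 — all released -> runs and releases res-8


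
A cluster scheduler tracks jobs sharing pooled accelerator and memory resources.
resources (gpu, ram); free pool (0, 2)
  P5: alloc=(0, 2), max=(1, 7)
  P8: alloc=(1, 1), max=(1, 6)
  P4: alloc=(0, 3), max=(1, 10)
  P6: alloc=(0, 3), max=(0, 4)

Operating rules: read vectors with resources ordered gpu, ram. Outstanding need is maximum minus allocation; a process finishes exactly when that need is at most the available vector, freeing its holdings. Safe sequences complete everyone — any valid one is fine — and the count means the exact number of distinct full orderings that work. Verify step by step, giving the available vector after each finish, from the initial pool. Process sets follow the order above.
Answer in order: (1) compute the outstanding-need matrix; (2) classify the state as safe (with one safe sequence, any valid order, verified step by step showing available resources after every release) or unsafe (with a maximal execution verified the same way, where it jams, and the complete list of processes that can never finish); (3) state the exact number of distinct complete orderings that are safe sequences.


(1) Need matrix, components ordered gpu, ram:
  P5: (1, 5)
  P8: (0, 5)
  P4: (1, 7)
  P6: (0, 1)
(2) SAFE — a valid safe sequence is P6, P8, P5, P4.
Key observation: P8 is the earliest step where a requested resource binds exactly: need (0, 5), pool (0, 5) at its turn.
Check, step by step:
  pool = (0, 2)
  run P6 (needs (0, 1), free (0, 2)); after release of (0, 3) the pool is (0, 5)
  run P8 (needs (0, 5), free (0, 5)); after release of (1, 1) the pool is (1, 6)
  run P5 (needs (1, 5), free (1, 6)); after release of (0, 2) the pool is (1, 8)
  run P4 (needs (1, 7), free (1, 8)); after release of (0, 3) the pool is (1, 11)
(3) The exact count: 1 of the possible complete orderings is a safe sequence.


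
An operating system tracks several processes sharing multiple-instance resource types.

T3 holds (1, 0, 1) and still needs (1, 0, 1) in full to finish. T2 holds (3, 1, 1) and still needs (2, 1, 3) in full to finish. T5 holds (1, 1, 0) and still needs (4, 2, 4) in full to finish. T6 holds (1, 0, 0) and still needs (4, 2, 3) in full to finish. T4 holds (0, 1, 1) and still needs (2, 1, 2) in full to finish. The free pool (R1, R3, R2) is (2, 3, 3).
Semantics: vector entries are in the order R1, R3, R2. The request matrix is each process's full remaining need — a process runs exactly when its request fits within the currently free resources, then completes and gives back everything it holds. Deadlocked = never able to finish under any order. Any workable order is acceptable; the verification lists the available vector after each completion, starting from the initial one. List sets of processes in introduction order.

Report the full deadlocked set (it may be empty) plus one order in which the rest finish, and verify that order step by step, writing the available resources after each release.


No process is deadlocked.
Key observation: T3 fits the free pool immediately, and its release cascades until everyone finishes.
One completion order for the rest: T3, T2, T4, T6, T5. Check, step by step:
  pool = (2, 3, 3)
  run T3 (needs (1, 0, 1), free (2, 3, 3)); after release of (1, 0, 1) the pool is (3, 3, 4)
  run T2 (needs (2, 1, 3), free (3, 3, 4)); after release of (3, 1, 1) the pool is (6, 4, 5)
  run T4 (needs (2, 1, 2), free (6, 4, 5)); after release of (0, 1, 1) the pool is (6, 5, 6)
  run T6 (needs (4, 2, 3), free (6, 5, 6)); after release of (1, 0, 0) the pool is (7, 5, 6)
  run T5 (needs (4, 2, 4), free (7, 5, 6)); after release of (1, 1, 0) the pool is (8, 6, 6)


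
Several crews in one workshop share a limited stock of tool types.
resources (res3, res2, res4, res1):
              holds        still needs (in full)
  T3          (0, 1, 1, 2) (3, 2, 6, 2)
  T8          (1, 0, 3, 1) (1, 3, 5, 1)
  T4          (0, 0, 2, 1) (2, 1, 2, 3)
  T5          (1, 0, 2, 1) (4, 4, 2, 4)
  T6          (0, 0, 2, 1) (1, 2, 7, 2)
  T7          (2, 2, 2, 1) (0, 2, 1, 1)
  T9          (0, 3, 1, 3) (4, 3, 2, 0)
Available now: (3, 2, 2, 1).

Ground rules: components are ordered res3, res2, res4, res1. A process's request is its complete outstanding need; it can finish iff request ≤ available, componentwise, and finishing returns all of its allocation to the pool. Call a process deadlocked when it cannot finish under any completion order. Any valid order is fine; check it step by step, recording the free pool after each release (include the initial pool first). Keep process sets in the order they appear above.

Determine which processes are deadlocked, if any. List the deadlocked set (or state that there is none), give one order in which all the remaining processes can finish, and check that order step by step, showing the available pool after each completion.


The deadlocked set is empty.
Key observation: T7 can run right away; the returned allocation unlocks the remaining processes in turn.
A valid finishing order for the others: T7, T9, T5, T6, T4, T3, T8. Verifying each step:
  pool = (3, 2, 2, 1)
  T7: need (0, 2, 1, 1) fits (3, 2, 2, 1); releases (2, 2, 2, 1), pool now (5, 4, 4, 2)
  T9: need (4, 3, 2, 0) fits (5, 4, 4, 2); releases (0, 3, 1, 3), pool now (5, 7, 5, 5)
  T5: need (4, 4, 2, 4) fits (5, 7, 5, 5); releases (1, 0, 2, 1), pool now (6, 7, 7, 6)
  T6: need (1, 2, 7, 2) fits (6, 7, 7, 6); releases (0, 0, 2, 1), pool now (6, 7, 9, 7)
  T4: need (2, 1, 2, 3) fits (6, 7, 9, 7); releases (0, 0, 2, 1), pool now (6, 7, 11, 8)
  T3: need (3, 2, 6, 2) fits (6, 7, 11, 8); releases (0, 1, 1, 2), pool now (6, 8, 12, 10)
  T8: need (1, 3, 5, 1) fits (6, 8, 12, 10); releases (1, 0, 3, 1), pool now (7, 8, 15, 11)
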